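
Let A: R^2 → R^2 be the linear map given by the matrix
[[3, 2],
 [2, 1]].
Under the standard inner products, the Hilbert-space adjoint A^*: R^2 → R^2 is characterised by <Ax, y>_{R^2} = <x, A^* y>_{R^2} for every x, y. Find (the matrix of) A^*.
A^* = A^T =
[[3, 2],
 [2, 1]]

For real matrices with standard dot products, the defining identity <Ax, y> = <x, A^* y> gives (Ax)^T y = x^T (A^*) y, i.e. x^T A^T y = x^T (A^*) y. Since this holds for all x, y, we must have A^* = A^T. Therefore
A^* =
[[3, 2],
 [2, 1]].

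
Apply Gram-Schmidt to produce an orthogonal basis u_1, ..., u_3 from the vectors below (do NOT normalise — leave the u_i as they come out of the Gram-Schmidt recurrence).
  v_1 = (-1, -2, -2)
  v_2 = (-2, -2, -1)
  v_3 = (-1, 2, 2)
Orthogonal basis:
  u_1 = (-1, -2, -2)
  u_2 = (-10/9, -2/9, 7/9)
  u_3 = (-8/17, 12/17, -8/17)

Apply the Gram-Schmidt recurrence
  u_1 = v_1
  u_i = v_i − Σ_{j<i} ((v_i · u_j) / (u_j · u_j)) · u_j.

Step by step this gives:
  u_1 = (-1, -2, -2)
  u_2 = (-10/9, -2/9, 7/9)
  u_3 = (-8/17, 12/17, -8/17)

Orthogonality check:
  u_2 · u_1 = 0 (should be 0)
  u_3 · u_1 = 0 (should be 0)
  u_3 · u_2 = 0 (should be 0)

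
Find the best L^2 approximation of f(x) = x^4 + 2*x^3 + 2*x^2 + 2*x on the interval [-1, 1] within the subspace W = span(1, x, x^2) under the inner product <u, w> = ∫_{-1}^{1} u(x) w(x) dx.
g(x) = 20*x^2/7 + 16*x/5 - 3/35

The best approximation g ∈ W is the orthogonal projection of f onto W. Writing g = a_0 + a_1 x + a_2 x^2, the coefficients solve the normal equations G · a = b where
  G_{ij} = <φ_i, φ_j> and b_i = <f, φ_i>, with φ_0 = 1, φ_1 = x, φ_2 = x^2.
G =
  [2, 0, 2/3]
  [0, 2/3, 0]
  [2/3, 0, 2/5],
b = (26/15, 32/15, 38/35).
Solving gives a_0 = -3/35, a_1 = 16/5, a_2 = 20/7, so
  g(x) = 20*x^2/7 + 16*x/5 - 3/35.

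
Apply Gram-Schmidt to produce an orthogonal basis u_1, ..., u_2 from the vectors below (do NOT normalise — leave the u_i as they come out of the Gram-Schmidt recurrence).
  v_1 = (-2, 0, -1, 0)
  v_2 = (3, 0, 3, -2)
Orthogonal basis:
  u_1 = (-2, 0, -1, 0)
  u_2 = (-3/5, 0, 6/5, -2)

Apply the Gram-Schmidt recurrence
  u_1 = v_1
  u_i = v_i − Σ_{j<i} ((v_i · u_j) / (u_j · u_j)) · u_j.

Step by step this gives:
  u_1 = (-2, 0, -1, 0)
  u_2 = (-3/5, 0, 6/5, -2)

Orthogonality check:
  u_2 · u_1 = 0 (should be 0)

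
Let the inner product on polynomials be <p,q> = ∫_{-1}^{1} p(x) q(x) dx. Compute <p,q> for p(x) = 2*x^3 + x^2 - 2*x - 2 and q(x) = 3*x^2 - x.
<p,q> = -34/15

Expand the product: p(x)·q(x) = 6*x^5 + x^4 - 7*x^3 - 4*x^2 + 2*x.
∫_{-1}^{1} of each monomial x^k gives [2/(k+1) if k even, 0 if k odd]. Integrating term-by-term (or equivalently evaluating the antiderivative F(x) = x^6 + x^5/5 - 7*x^4/4 - 4*x^3/3 + x^2 at the endpoints):
  F(1) − F(−1) = -53/60 − (83/60) = -34/15.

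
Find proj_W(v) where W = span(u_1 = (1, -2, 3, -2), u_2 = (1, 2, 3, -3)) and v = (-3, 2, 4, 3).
proj_W(v) = (13/270, 31/27, 13/90, -11/27)

Set up U = [u_1 | ... | u_2] ∈ R^(4×2). The projector onto W = col(U) is P = U (U^T U)^(-1) U^T.
Compute U^T U =
  [18, 12]
  [12, 23],
and U^T v = (-1, 4).
Solve U^T U · c = U^T v for the coefficients: c = (-71/270, 14/45). The projection is proj_W(v) = U c.
Check: (v - proj_W(v)) · u_1 = 0  (should be 0).
Check: (v - proj_W(v)) · u_2 = 0  (should be 0).
Result: proj_W(v) = (13/270, 31/27, 13/90, -11/27).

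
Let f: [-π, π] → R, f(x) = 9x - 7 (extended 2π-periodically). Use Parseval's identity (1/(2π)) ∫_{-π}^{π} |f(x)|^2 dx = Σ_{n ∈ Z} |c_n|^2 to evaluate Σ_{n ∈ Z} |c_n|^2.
Σ |c_n|^2 = 27π^2 + 49

Expand and integrate term by term over [-π, π]:
  ∫ (9x)^2 dx = 81·(2π^3/3); ∫ 2·9·(-7)·x dx = 0 (odd integrand); ∫ (-7)^2 dx = 49·2π.
So (1/(2π)) ∫_{-π}^{π} (9x - 7)^2 dx = 81π^2/3 + 49 = 27π^2 + 49.
Parseval ⇒ Σ |c_n|^2 = 27π^2 + 49.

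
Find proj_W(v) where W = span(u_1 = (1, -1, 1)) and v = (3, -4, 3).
proj_W(v) = (10/3, -10/3, 10/3)

Set up U = [u_1 | ... | u_1] ∈ R^(3×1). The projector onto W = col(U) is P = U (U^T U)^(-1) U^T.
Compute U^T U =
  [3],
and U^T v = (10).
Solve U^T U · c = U^T v for the coefficients: c = (10/3). The projection is proj_W(v) = U c.
Check: (v - proj_W(v)) · u_1 = 0  (should be 0).
Result: proj_W(v) = (10/3, -10/3, 10/3).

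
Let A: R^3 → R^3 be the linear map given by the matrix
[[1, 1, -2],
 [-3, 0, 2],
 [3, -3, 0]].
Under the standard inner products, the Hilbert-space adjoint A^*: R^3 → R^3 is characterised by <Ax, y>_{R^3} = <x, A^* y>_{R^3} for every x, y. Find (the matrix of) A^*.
A^* = A^T =
[[1, -3, 3],
 [1, 0, -3],
 [-2, 2, 0]]

For real matrices with standard dot products, the defining identity <Ax, y> = <x, A^* y> gives (Ax)^T y = x^T (A^*) y, i.e. x^T A^T y = x^T (A^*) y. Since this holds for all x, y, we must have A^* = A^T. Therefore
A^* =
[[1, -3, 3],
 [1, 0, -3],
 [-2, 2, 0]].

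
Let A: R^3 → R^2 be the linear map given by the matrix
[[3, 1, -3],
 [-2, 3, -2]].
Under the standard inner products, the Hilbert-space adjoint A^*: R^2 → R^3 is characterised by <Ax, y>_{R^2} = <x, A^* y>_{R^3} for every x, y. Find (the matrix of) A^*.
A^* = A^T =
[[3, -2],
 [1, 3],
 [-3, -2]]

For real matrices with standard dot products, the defining identity <Ax, y> = <x, A^* y> gives (Ax)^T y = x^T (A^*) y, i.e. x^T A^T y = x^T (A^*) y. Since this holds for all x, y, we must have A^* = A^T. Therefore
A^* =
[[3, -2],
 [1, 3],
 [-3, -2]].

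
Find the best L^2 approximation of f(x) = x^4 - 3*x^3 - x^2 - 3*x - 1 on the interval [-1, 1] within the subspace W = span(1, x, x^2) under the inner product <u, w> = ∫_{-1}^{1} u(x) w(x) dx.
g(x) = -x^2/7 - 24*x/5 - 38/35

The best approximation g ∈ W is the orthogonal projection of f onto W. Writing g = a_0 + a_1 x + a_2 x^2, the coefficients solve the normal equations G · a = b where
  G_{ij} = <φ_i, φ_j> and b_i = <f, φ_i>, with φ_0 = 1, φ_1 = x, φ_2 = x^2.
G =
  [2, 0, 2/3]
  [0, 2/3, 0]
  [2/3, 0, 2/5],
b = (-34/15, -16/5, -82/105).
Solving gives a_0 = -38/35, a_1 = -24/5, a_2 = -1/7, so
  g(x) = -x^2/7 - 24*x/5 - 38/35.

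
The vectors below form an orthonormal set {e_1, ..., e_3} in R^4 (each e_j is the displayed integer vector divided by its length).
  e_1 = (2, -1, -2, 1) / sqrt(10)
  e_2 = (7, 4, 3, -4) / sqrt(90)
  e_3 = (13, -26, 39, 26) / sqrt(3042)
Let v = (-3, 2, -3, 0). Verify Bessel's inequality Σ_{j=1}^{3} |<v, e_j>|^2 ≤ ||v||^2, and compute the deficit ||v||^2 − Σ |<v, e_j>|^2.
Σ |<v, e_j>|^2 = 20; ||v||^2 = 22; deficit = 2

Write each e_j = u_j / sqrt(<u_j, u_j>) where u_j is the displayed integer vector. Then <v, e_j> = <v, u_j> / sqrt(<u_j, u_j>), so |<v, e_j>|^2 = <v, u_j>^2 / <u_j, u_j>.
Coefficients: <v, e_1> = -2/sqrt(10), <v, e_2> = -22/sqrt(90), <v, e_3> = -208/sqrt(3042).
Square and sum: Σ |<v, e_j>|^2 = 20.
Compute ||v||^2 = v·v = 22.
Deficit = 22 − 20 = 2 ≥ 0, confirming Bessel's inequality. (The deficit equals ||v − Σ <v,e_j> e_j||^2, the squared distance from v to span{e_j}.)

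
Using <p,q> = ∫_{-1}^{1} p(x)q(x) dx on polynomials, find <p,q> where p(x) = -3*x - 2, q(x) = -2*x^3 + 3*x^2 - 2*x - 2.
<p,q> = 52/5

Expand the product: p(x)·q(x) = 6*x^4 - 5*x^3 + 10*x + 4.
∫_{-1}^{1} of each monomial x^k gives [2/(k+1) if k even, 0 if k odd]. Integrating term-by-term (or equivalently evaluating the antiderivative F(x) = 6*x^5/5 - 5*x^4/4 + 5*x^2 + 4*x at the endpoints):
  F(1) − F(−1) = 179/20 − (-29/20) = 52/5.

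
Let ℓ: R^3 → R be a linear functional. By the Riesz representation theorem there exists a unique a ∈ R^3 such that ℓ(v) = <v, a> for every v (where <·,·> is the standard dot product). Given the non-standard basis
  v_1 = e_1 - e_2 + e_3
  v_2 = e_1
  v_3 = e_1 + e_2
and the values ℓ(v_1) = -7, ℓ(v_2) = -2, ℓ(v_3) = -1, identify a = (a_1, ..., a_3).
a = (-2, 1, -4)

Write a = (a_1, ..., a_3) in the standard basis. For each basis vector v_i, ℓ(v_i) = <v_i, a> is a linear equation in the a_j's. Collect the n equations into a matrix system V a = ℓ, where row i of V is v_i (expressed in the standard basis). Since V is invertible (lower-triangular with 1s on the diagonal, up to permutation), solve by back-substitution:
  V =
[[1, -1, 1],
 [1, 0, 0],
 [1, 1, 0]]
  V a = (-7, -2, -1)
Solving gives a = (-2, 1, -4).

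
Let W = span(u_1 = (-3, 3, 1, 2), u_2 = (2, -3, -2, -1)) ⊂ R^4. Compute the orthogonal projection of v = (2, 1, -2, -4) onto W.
proj_W(v) = (109/53, -69/53, 17/53, -86/53)

Set up U = [u_1 | ... | u_2] ∈ R^(4×2). The projector onto W = col(U) is P = U (U^T U)^(-1) U^T.
Compute U^T U =
  [23, -19]
  [-19, 18],
and U^T v = (-13, 9).
Solve U^T U · c = U^T v for the coefficients: c = (-63/53, -40/53). The projection is proj_W(v) = U c.
Check: (v - proj_W(v)) · u_1 = 0  (should be 0).
Check: (v - proj_W(v)) · u_2 = 0  (should be 0).
Result: proj_W(v) = (109/53, -69/53, 17/53, -86/53).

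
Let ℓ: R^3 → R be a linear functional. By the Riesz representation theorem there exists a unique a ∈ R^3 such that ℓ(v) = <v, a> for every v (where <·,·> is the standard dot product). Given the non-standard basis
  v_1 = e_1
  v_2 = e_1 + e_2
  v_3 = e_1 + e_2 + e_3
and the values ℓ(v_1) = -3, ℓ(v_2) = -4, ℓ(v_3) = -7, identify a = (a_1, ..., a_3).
a = (-3, -1, -3)

Write a = (a_1, ..., a_3) in the standard basis. For each basis vector v_i, ℓ(v_i) = <v_i, a> is a linear equation in the a_j's. Collect the n equations into a matrix system V a = ℓ, where row i of V is v_i (expressed in the standard basis). Since V is invertible (lower-triangular with 1s on the diagonal, up to permutation), solve by back-substitution:
  V =
[[1, 0, 0],
 [1, 1, 0],
 [1, 1, 1]]
  V a = (-3, -4, -7)
Solving gives a = (-3, -1, -3).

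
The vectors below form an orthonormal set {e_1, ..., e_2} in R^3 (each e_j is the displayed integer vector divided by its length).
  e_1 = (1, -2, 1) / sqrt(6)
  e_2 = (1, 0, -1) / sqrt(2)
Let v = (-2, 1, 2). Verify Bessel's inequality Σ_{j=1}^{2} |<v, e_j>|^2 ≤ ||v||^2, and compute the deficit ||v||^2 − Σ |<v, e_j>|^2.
Σ |<v, e_j>|^2 = 26/3; ||v||^2 = 9; deficit = 1/3

Write each e_j = u_j / sqrt(<u_j, u_j>) where u_j is the displayed integer vector. Then <v, e_j> = <v, u_j> / sqrt(<u_j, u_j>), so |<v, e_j>|^2 = <v, u_j>^2 / <u_j, u_j>.
Coefficients: <v, e_1> = -2/sqrt(6), <v, e_2> = -4/sqrt(2).
Square and sum: Σ |<v, e_j>|^2 = 26/3.
Compute ||v||^2 = v·v = 9.
Deficit = 9 − 26/3 = 1/3 ≥ 0, confirming Bessel's inequality. (The deficit equals ||v − Σ <v,e_j> e_j||^2, the squared distance from v to span{e_j}.)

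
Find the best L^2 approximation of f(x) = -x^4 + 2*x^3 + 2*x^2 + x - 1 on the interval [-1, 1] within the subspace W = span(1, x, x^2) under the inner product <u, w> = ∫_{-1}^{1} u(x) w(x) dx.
g(x) = 8*x^2/7 + 11*x/5 - 32/35

The best approximation g ∈ W is the orthogonal projection of f onto W. Writing g = a_0 + a_1 x + a_2 x^2, the coefficients solve the normal equations G · a = b where
  G_{ij} = <φ_i, φ_j> and b_i = <f, φ_i>, with φ_0 = 1, φ_1 = x, φ_2 = x^2.
G =
  [2, 0, 2/3]
  [0, 2/3, 0]
  [2/3, 0, 2/5],
b = (-16/15, 22/15, -16/105).
Solving gives a_0 = -32/35, a_1 = 11/5, a_2 = 8/7, so
  g(x) = 8*x^2/7 + 11*x/5 - 32/35.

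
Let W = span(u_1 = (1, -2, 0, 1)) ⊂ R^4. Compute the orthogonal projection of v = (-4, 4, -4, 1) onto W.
proj_W(v) = (-11/6, 11/3, 0, -11/6)

Set up U = [u_1 | ... | u_1] ∈ R^(4×1). The projector onto W = col(U) is P = U (U^T U)^(-1) U^T.
Compute U^T U =
  [6],
and U^T v = (-11).
Solve U^T U · c = U^T v for the coefficients: c = (-11/6). The projection is proj_W(v) = U c.
Check: (v - proj_W(v)) · u_1 = 0  (should be 0).
Result: proj_W(v) = (-11/6, 11/3, 0, -11/6).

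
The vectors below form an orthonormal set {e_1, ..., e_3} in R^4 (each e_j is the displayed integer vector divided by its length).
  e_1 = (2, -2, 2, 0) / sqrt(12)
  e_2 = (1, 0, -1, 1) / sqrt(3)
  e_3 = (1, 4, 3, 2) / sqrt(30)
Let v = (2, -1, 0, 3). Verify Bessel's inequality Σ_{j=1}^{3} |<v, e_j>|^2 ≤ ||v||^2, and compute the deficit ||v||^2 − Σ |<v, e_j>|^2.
Σ |<v, e_j>|^2 = 178/15; ||v||^2 = 14; deficit = 32/15

Write each e_j = u_j / sqrt(<u_j, u_j>) where u_j is the displayed integer vector. Then <v, e_j> = <v, u_j> / sqrt(<u_j, u_j>), so |<v, e_j>|^2 = <v, u_j>^2 / <u_j, u_j>.
Coefficients: <v, e_1> = 6/sqrt(12), <v, e_2> = 5/sqrt(3), <v, e_3> = 4/sqrt(30).
Square and sum: Σ |<v, e_j>|^2 = 178/15.
Compute ||v||^2 = v·v = 14.
Deficit = 14 − 178/15 = 32/15 ≥ 0, confirming Bessel's inequality. (The deficit equals ||v − Σ <v,e_j> e_j||^2, the squared distance from v to span{e_j}.)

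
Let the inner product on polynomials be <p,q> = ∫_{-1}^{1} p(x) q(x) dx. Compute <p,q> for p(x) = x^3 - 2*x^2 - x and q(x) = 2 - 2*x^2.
<p,q> = -16/15

Expand the product: p(x)·q(x) = -2*x^5 + 4*x^4 + 4*x^3 - 4*x^2 - 2*x.
∫_{-1}^{1} of each monomial x^k gives [2/(k+1) if k even, 0 if k odd]. Integrating term-by-term (or equivalently evaluating the antiderivative F(x) = -x^6/3 + 4*x^5/5 + x^4 - 4*x^3/3 - x^2 at the endpoints):
  F(1) − F(−1) = -13/15 − (1/5) = -16/15.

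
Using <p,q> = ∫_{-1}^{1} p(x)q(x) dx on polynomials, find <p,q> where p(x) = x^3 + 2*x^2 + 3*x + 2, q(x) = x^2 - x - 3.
<p,q> = -244/15

Expand the product: p(x)·q(x) = x^5 + x^4 - 2*x^3 - 7*x^2 - 11*x - 6.
∫_{-1}^{1} of each monomial x^k gives [2/(k+1) if k even, 0 if k odd]. Integrating term-by-term (or equivalently evaluating the antiderivative F(x) = x^6/6 + x^5/5 - x^4/2 - 7*x^3/3 - 11*x^2/2 - 6*x at the endpoints):
  F(1) − F(−1) = -419/30 − (23/10) = -244/15.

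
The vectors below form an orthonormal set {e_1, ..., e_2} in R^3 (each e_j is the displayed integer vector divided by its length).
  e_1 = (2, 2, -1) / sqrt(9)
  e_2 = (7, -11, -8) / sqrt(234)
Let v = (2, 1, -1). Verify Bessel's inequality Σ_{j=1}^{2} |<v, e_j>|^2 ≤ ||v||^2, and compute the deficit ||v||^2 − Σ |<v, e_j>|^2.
Σ |<v, e_j>|^2 = 155/26; ||v||^2 = 6; deficit = 1/26

Write each e_j = u_j / sqrt(<u_j, u_j>) where u_j is the displayed integer vector. Then <v, e_j> = <v, u_j> / sqrt(<u_j, u_j>), so |<v, e_j>|^2 = <v, u_j>^2 / <u_j, u_j>.
Coefficients: <v, e_1> = 7/sqrt(9), <v, e_2> = 11/sqrt(234).
Square and sum: Σ |<v, e_j>|^2 = 155/26.
Compute ||v||^2 = v·v = 6.
Deficit = 6 − 155/26 = 1/26 ≥ 0, confirming Bessel's inequality. (The deficit equals ||v − Σ <v,e_j> e_j||^2, the squared distance from v to span{e_j}.)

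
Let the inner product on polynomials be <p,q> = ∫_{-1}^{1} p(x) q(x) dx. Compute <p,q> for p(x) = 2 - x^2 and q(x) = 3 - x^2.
<p,q> = 136/15

Expand the product: p(x)·q(x) = x^4 - 5*x^2 + 6.
∫_{-1}^{1} of each monomial x^k gives [2/(k+1) if k even, 0 if k odd]. Integrating term-by-term (or equivalently evaluating the antiderivative F(x) = x^5/5 - 5*x^3/3 + 6*x at the endpoints):
  F(1) − F(−1) = 68/15 − (-68/15) = 136/15.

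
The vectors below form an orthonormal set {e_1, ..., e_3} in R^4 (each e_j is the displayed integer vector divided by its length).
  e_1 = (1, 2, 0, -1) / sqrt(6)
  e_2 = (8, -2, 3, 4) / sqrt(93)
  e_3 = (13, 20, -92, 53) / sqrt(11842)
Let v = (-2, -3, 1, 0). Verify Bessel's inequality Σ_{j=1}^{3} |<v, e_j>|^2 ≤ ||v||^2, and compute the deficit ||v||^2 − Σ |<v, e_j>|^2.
Σ |<v, e_j>|^2 = 2649/191; ||v||^2 = 14; deficit = 25/191

Write each e_j = u_j / sqrt(<u_j, u_j>) where u_j is the displayed integer vector. Then <v, e_j> = <v, u_j> / sqrt(<u_j, u_j>), so |<v, e_j>|^2 = <v, u_j>^2 / <u_j, u_j>.
Coefficients: <v, e_1> = -8/sqrt(6), <v, e_2> = -7/sqrt(93), <v, e_3> = -178/sqrt(11842).
Square and sum: Σ |<v, e_j>|^2 = 2649/191.
Compute ||v||^2 = v·v = 14.
Deficit = 14 − 2649/191 = 25/191 ≥ 0, confirming Bessel's inequality. (The deficit equals ||v − Σ <v,e_j> e_j||^2, the squared distance from v to span{e_j}.)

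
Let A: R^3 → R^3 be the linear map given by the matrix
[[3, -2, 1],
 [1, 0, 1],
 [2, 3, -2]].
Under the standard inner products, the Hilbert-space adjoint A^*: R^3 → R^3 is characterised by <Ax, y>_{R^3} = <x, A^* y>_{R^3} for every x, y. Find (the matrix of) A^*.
A^* = A^T =
[[3, 1, 2],
 [-2, 0, 3],
 [1, 1, -2]]

For real matrices with standard dot products, the defining identity <Ax, y> = <x, A^* y> gives (Ax)^T y = x^T (A^*) y, i.e. x^T A^T y = x^T (A^*) y. Since this holds for all x, y, we must have A^* = A^T. Therefore
A^* =
[[3, 1, 2],
 [-2, 0, 3],
 [1, 1, -2]].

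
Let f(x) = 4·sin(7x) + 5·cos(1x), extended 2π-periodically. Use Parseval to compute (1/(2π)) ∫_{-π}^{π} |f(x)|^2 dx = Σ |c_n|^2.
Σ |c_n|^2 = 41/2

Expand |f|^2 and use orthogonality of {sin(nx), cos(mx)} on [-π, π]:
  ∫_{-π}^{π} sin(nx)^2 dx = π, ∫ cos(mx)^2 dx = π, and cross terms integrate to 0.
So ∫_{-π}^{π} f(x)^2 dx = 4^2 · π + 5^2 · π = (16 + 25)π.
Divide by 2π: (16 + 25)/2 = 41/2.
By Parseval, this equals Σ |c_n|^2.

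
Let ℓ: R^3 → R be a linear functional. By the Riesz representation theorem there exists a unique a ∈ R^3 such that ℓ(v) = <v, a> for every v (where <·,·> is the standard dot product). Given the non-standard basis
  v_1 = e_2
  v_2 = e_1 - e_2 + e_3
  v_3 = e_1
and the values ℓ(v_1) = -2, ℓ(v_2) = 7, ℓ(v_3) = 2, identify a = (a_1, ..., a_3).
a = (2, -2, 3)

Write a = (a_1, ..., a_3) in the standard basis. For each basis vector v_i, ℓ(v_i) = <v_i, a> is a linear equation in the a_j's. Collect the n equations into a matrix system V a = ℓ, where row i of V is v_i (expressed in the standard basis). Since V is invertible (lower-triangular with 1s on the diagonal, up to permutation), solve by back-substitution:
  V =
[[0, 1, 0],
 [1, -1, 1],
 [1, 0, 0]]
  V a = (-2, 7, 2)
Solving gives a = (2, -2, 3).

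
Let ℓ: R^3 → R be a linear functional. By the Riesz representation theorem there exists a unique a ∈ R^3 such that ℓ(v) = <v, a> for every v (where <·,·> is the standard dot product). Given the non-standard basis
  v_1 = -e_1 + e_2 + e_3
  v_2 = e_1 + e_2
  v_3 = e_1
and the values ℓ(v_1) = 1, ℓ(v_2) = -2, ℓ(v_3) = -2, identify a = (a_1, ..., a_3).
a = (-2, 0, -1)

Write a = (a_1, ..., a_3) in the standard basis. For each basis vector v_i, ℓ(v_i) = <v_i, a> is a linear equation in the a_j's. Collect the n equations into a matrix system V a = ℓ, where row i of V is v_i (expressed in the standard basis). Since V is invertible (lower-triangular with 1s on the diagonal, up to permutation), solve by back-substitution:
  V =
[[-1, 1, 1],
 [1, 1, 0],
 [1, 0, 0]]
  V a = (1, -2, -2)
Solving gives a = (-2, 0, -1).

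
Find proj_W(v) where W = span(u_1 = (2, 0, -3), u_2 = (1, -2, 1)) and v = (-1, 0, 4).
proj_W(v) = (-137/77, -50/77, 268/77)

Set up U = [u_1 | ... | u_2] ∈ R^(3×2). The projector onto W = col(U) is P = U (U^T U)^(-1) U^T.
Compute U^T U =
  [13, -1]
  [-1, 6],
and U^T v = (-14, 3).
Solve U^T U · c = U^T v for the coefficients: c = (-81/77, 25/77). The projection is proj_W(v) = U c.
Check: (v - proj_W(v)) · u_1 = 0  (should be 0).
Check: (v - proj_W(v)) · u_2 = 0  (should be 0).
Result: proj_W(v) = (-137/77, -50/77, 268/77).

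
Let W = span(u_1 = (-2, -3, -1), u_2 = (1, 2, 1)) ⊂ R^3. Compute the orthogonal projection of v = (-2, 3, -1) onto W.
proj_W(v) = (0, 1, 1)

Set up U = [u_1 | ... | u_2] ∈ R^(3×2). The projector onto W = col(U) is P = U (U^T U)^(-1) U^T.
Compute U^T U =
  [14, -9]
  [-9, 6],
and U^T v = (-4, 3).
Solve U^T U · c = U^T v for the coefficients: c = (1, 2). The projection is proj_W(v) = U c.
Check: (v - proj_W(v)) · u_1 = 0  (should be 0).
Check: (v - proj_W(v)) · u_2 = 0  (should be 0).
Result: proj_W(v) = (0, 1, 1).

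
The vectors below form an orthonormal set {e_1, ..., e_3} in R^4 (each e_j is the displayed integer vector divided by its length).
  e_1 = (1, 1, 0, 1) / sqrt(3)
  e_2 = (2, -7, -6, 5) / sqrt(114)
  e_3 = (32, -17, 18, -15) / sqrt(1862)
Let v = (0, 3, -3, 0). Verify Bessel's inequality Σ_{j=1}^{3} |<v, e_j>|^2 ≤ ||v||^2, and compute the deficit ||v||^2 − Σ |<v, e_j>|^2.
Σ |<v, e_j>|^2 = 9; ||v||^2 = 18; deficit = 9

Write each e_j = u_j / sqrt(<u_j, u_j>) where u_j is the displayed integer vector. Then <v, e_j> = <v, u_j> / sqrt(<u_j, u_j>), so |<v, e_j>|^2 = <v, u_j>^2 / <u_j, u_j>.
Coefficients: <v, e_1> = 3/sqrt(3), <v, e_2> = -3/sqrt(114), <v, e_3> = -105/sqrt(1862).
Square and sum: Σ |<v, e_j>|^2 = 9.
Compute ||v||^2 = v·v = 18.
Deficit = 18 − 9 = 9 ≥ 0, confirming Bessel's inequality. (The deficit equals ||v − Σ <v,e_j> e_j||^2, the squared distance from v to span{e_j}.)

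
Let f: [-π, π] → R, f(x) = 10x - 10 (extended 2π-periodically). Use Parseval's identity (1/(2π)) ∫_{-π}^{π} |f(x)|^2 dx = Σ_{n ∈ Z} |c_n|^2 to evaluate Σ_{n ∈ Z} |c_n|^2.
Σ |c_n|^2 = 100π^2/3 + 100

Expand and integrate term by term over [-π, π]:
  ∫ (10x)^2 dx = 100·(2π^3/3); ∫ 2·10·(-10)·x dx = 0 (odd integrand); ∫ (-10)^2 dx = 100·2π.
So (1/(2π)) ∫_{-π}^{π} (10x - 10)^2 dx = 100π^2/3 + 100 = 100π^2/3 + 100.
Parseval ⇒ Σ |c_n|^2 = 100π^2/3 + 100.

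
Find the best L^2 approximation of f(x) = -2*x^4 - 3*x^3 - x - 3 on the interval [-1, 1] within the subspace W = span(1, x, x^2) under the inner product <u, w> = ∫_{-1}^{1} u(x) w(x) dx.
g(x) = -12*x^2/7 - 14*x/5 - 99/35

The best approximation g ∈ W is the orthogonal projection of f onto W. Writing g = a_0 + a_1 x + a_2 x^2, the coefficients solve the normal equations G · a = b where
  G_{ij} = <φ_i, φ_j> and b_i = <f, φ_i>, with φ_0 = 1, φ_1 = x, φ_2 = x^2.
G =
  [2, 0, 2/3]
  [0, 2/3, 0]
  [2/3, 0, 2/5],
b = (-34/5, -28/15, -18/7).
Solving gives a_0 = -99/35, a_1 = -14/5, a_2 = -12/7, so
  g(x) = -12*x^2/7 - 14*x/5 - 99/35.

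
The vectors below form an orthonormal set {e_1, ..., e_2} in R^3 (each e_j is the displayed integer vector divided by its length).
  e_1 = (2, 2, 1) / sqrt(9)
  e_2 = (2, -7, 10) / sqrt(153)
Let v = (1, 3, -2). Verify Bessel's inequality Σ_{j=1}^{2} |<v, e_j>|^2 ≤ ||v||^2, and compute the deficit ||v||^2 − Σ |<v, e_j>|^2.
Σ |<v, e_j>|^2 = 237/17; ||v||^2 = 14; deficit = 1/17

Write each e_j = u_j / sqrt(<u_j, u_j>) where u_j is the displayed integer vector. Then <v, e_j> = <v, u_j> / sqrt(<u_j, u_j>), so |<v, e_j>|^2 = <v, u_j>^2 / <u_j, u_j>.
Coefficients: <v, e_1> = 6/sqrt(9), <v, e_2> = -39/sqrt(153).
Square and sum: Σ |<v, e_j>|^2 = 237/17.
Compute ||v||^2 = v·v = 14.
Deficit = 14 − 237/17 = 1/17 ≥ 0, confirming Bessel's inequality. (The deficit equals ||v − Σ <v,e_j> e_j||^2, the squared distance from v to span{e_j}.)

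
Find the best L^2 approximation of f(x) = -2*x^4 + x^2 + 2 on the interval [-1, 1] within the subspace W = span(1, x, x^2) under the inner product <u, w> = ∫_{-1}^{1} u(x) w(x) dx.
g(x) = 76/35 - 5*x^2/7

The best approximation g ∈ W is the orthogonal projection of f onto W. Writing g = a_0 + a_1 x + a_2 x^2, the coefficients solve the normal equations G · a = b where
  G_{ij} = <φ_i, φ_j> and b_i = <f, φ_i>, with φ_0 = 1, φ_1 = x, φ_2 = x^2.
G =
  [2, 0, 2/3]
  [0, 2/3, 0]
  [2/3, 0, 2/5],
b = (58/15, 0, 122/105).
Solving gives a_0 = 76/35, a_1 = 0, a_2 = -5/7, so
  g(x) = 76/35 - 5*x^2/7.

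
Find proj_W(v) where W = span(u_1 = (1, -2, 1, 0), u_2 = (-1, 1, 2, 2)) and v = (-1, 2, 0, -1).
proj_W(v) = (-50/59, 99/59, -47/59, 2/59)

Set up U = [u_1 | ... | u_2] ∈ R^(4×2). The projector onto W = col(U) is P = U (U^T U)^(-1) U^T.
Compute U^T U =
  [6, -1]
  [-1, 10],
and U^T v = (-5, 1).
Solve U^T U · c = U^T v for the coefficients: c = (-49/59, 1/59). The projection is proj_W(v) = U c.
Check: (v - proj_W(v)) · u_1 = 0  (should be 0).
Check: (v - proj_W(v)) · u_2 = 0  (should be 0).
Result: proj_W(v) = (-50/59, 99/59, -47/59, 2/59).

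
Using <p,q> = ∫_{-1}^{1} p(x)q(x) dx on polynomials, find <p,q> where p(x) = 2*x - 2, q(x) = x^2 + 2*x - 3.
<p,q> = 40/3

Expand the product: p(x)·q(x) = 2*x^3 + 2*x^2 - 10*x + 6.
∫_{-1}^{1} of each monomial x^k gives [2/(k+1) if k even, 0 if k odd]. Integrating term-by-term (or equivalently evaluating the antiderivative F(x) = x^4/2 + 2*x^3/3 - 5*x^2 + 6*x at the endpoints):
  F(1) − F(−1) = 13/6 − (-67/6) = 40/3.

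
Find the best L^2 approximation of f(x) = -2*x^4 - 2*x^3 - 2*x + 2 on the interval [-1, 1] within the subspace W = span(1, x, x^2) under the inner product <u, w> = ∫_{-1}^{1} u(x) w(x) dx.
g(x) = -12*x^2/7 - 16*x/5 + 76/35

The best approximation g ∈ W is the orthogonal projection of f onto W. Writing g = a_0 + a_1 x + a_2 x^2, the coefficients solve the normal equations G · a = b where
  G_{ij} = <φ_i, φ_j> and b_i = <f, φ_i>, with φ_0 = 1, φ_1 = x, φ_2 = x^2.
G =
  [2, 0, 2/3]
  [0, 2/3, 0]
  [2/3, 0, 2/5],
b = (16/5, -32/15, 16/21).
Solving gives a_0 = 76/35, a_1 = -16/5, a_2 = -12/7, so
  g(x) = -12*x^2/7 - 16*x/5 + 76/35.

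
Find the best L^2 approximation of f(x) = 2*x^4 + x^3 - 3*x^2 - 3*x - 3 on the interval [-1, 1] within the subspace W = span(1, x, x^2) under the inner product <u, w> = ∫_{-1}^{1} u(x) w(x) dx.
g(x) = -9*x^2/7 - 12*x/5 - 111/35

The best approximation g ∈ W is the orthogonal projection of f onto W. Writing g = a_0 + a_1 x + a_2 x^2, the coefficients solve the normal equations G · a = b where
  G_{ij} = <φ_i, φ_j> and b_i = <f, φ_i>, with φ_0 = 1, φ_1 = x, φ_2 = x^2.
G =
  [2, 0, 2/3]
  [0, 2/3, 0]
  [2/3, 0, 2/5],
b = (-36/5, -8/5, -92/35).
Solving gives a_0 = -111/35, a_1 = -12/5, a_2 = -9/7, so
  g(x) = -9*x^2/7 - 12*x/5 - 111/35.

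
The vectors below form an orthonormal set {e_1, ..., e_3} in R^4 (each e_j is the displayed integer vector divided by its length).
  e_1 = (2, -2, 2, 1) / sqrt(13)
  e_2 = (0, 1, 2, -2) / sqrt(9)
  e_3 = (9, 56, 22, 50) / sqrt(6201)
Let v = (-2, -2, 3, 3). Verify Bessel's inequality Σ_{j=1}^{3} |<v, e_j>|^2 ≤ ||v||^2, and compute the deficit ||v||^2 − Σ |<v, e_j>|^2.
Σ |<v, e_j>|^2 = 417/53; ||v||^2 = 26; deficit = 961/53

Write each e_j = u_j / sqrt(<u_j, u_j>) where u_j is the displayed integer vector. Then <v, e_j> = <v, u_j> / sqrt(<u_j, u_j>), so |<v, e_j>|^2 = <v, u_j>^2 / <u_j, u_j>.
Coefficients: <v, e_1> = 9/sqrt(13), <v, e_2> = -2/sqrt(9), <v, e_3> = 86/sqrt(6201).
Square and sum: Σ |<v, e_j>|^2 = 417/53.
Compute ||v||^2 = v·v = 26.
Deficit = 26 − 417/53 = 961/53 ≥ 0, confirming Bessel's inequality. (The deficit equals ||v − Σ <v,e_j> e_j||^2, the squared distance from v to span{e_j}.)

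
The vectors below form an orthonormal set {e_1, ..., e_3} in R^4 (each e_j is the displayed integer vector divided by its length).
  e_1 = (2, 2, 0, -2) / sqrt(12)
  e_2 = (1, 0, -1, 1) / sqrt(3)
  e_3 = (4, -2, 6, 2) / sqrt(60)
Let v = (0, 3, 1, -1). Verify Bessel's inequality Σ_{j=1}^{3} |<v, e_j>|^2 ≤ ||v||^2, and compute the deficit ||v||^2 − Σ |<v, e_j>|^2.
Σ |<v, e_j>|^2 = 101/15; ||v||^2 = 11; deficit = 64/15

Write each e_j = u_j / sqrt(<u_j, u_j>) where u_j is the displayed integer vector. Then <v, e_j> = <v, u_j> / sqrt(<u_j, u_j>), so |<v, e_j>|^2 = <v, u_j>^2 / <u_j, u_j>.
Coefficients: <v, e_1> = 8/sqrt(12), <v, e_2> = -2/sqrt(3), <v, e_3> = -2/sqrt(60).
Square and sum: Σ |<v, e_j>|^2 = 101/15.
Compute ||v||^2 = v·v = 11.
Deficit = 11 − 101/15 = 64/15 ≥ 0, confirming Bessel's inequality. (The deficit equals ||v − Σ <v,e_j> e_j||^2, the squared distance from v to span{e_j}.)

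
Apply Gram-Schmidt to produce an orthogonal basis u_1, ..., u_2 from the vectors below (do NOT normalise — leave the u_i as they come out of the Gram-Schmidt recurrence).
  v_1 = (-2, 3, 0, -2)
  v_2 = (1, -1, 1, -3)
Orthogonal basis:
  u_1 = (-2, 3, 0, -2)
  u_2 = (19/17, -20/17, 1, -49/17)

Apply the Gram-Schmidt recurrence
  u_1 = v_1
  u_i = v_i − Σ_{j<i} ((v_i · u_j) / (u_j · u_j)) · u_j.

Step by step this gives:
  u_1 = (-2, 3, 0, -2)
  u_2 = (19/17, -20/17, 1, -49/17)

Orthogonality check:
  u_2 · u_1 = 0 (should be 0)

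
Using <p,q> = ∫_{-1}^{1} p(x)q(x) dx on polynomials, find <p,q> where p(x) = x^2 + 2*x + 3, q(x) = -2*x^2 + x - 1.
<p,q> = -152/15

Expand the product: p(x)·q(x) = -2*x^4 - 3*x^3 - 5*x^2 + x - 3.
∫_{-1}^{1} of each monomial x^k gives [2/(k+1) if k even, 0 if k odd]. Integrating term-by-term (or equivalently evaluating the antiderivative F(x) = -2*x^5/5 - 3*x^4/4 - 5*x^3/3 + x^2/2 - 3*x at the endpoints):
  F(1) − F(−1) = -319/60 − (289/60) = -152/15.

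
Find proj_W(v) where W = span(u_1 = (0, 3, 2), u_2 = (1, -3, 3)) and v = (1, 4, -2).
proj_W(v) = (-197/238, 447/119, -389/238)

Set up U = [u_1 | ... | u_2] ∈ R^(3×2). The projector onto W = col(U) is P = U (U^T U)^(-1) U^T.
Compute U^T U =
  [13, -3]
  [-3, 19],
and U^T v = (8, -17).
Solve U^T U · c = U^T v for the coefficients: c = (101/238, -197/238). The projection is proj_W(v) = U c.
Check: (v - proj_W(v)) · u_1 = 0  (should be 0).
Check: (v - proj_W(v)) · u_2 = 0  (should be 0).
Result: proj_W(v) = (-197/238, 447/119, -389/238).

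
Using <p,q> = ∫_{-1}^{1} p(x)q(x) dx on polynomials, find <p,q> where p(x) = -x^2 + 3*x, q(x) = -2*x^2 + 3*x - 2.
<p,q> = 122/15

Expand the product: p(x)·q(x) = 2*x^4 - 9*x^3 + 11*x^2 - 6*x.
∫_{-1}^{1} of each monomial x^k gives [2/(k+1) if k even, 0 if k odd]. Integrating term-by-term (or equivalently evaluating the antiderivative F(x) = 2*x^5/5 - 9*x^4/4 + 11*x^3/3 - 3*x^2 at the endpoints):
  F(1) − F(−1) = -71/60 − (-559/60) = 122/15.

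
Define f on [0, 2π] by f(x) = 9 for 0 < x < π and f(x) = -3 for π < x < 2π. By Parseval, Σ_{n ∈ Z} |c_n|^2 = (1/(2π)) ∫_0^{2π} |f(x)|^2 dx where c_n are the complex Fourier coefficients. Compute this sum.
Σ |c_n|^2 = 45

Parseval equates the L^2 energy of f (normalised by 1/(2π)) with the ℓ^2 sum of its Fourier coefficients: (1/(2π)) ∫_0^{2π} |f|^2 = Σ |c_n|^2.
Compute the left side: (1/(2π)) [∫_0^π 9^2 dx + ∫_π^{2π} (-3)^2 dx] = (1/(2π)) · (81π + 9π) = (81 + 9)/2 = 45.
So Σ_{n ∈ Z} |c_n|^2 = 45.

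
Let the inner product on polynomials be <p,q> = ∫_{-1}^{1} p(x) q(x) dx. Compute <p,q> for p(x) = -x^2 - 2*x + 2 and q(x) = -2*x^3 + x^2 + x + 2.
<p,q> = 118/15

Expand the product: p(x)·q(x) = 2*x^5 + 3*x^4 - 7*x^3 - 2*x^2 - 2*x + 4.
∫_{-1}^{1} of each monomial x^k gives [2/(k+1) if k even, 0 if k odd]. Integrating term-by-term (or equivalently evaluating the antiderivative F(x) = x^6/3 + 3*x^5/5 - 7*x^4/4 - 2*x^3/3 - x^2 + 4*x at the endpoints):
  F(1) − F(−1) = 91/60 − (-127/20) = 118/15.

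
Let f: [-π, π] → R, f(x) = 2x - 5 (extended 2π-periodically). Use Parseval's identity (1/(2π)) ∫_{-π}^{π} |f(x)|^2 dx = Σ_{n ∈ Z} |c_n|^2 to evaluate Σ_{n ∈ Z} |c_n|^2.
Σ |c_n|^2 = 4π^2/3 + 25

Expand and integrate term by term over [-π, π]:
  ∫ (2x)^2 dx = 4·(2π^3/3); ∫ 2·2·(-5)·x dx = 0 (odd integrand); ∫ (-5)^2 dx = 25·2π.
So (1/(2π)) ∫_{-π}^{π} (2x - 5)^2 dx = 4π^2/3 + 25 = 4π^2/3 + 25.
Parseval ⇒ Σ |c_n|^2 = 4π^2/3 + 25.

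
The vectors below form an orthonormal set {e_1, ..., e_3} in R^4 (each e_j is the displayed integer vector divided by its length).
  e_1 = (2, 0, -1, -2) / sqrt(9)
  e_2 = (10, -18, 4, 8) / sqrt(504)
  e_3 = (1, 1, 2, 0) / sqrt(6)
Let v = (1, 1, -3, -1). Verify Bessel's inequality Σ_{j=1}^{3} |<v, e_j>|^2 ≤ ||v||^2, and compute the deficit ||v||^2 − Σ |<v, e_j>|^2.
Σ |<v, e_j>|^2 = 29/3; ||v||^2 = 12; deficit = 7/3

Write each e_j = u_j / sqrt(<u_j, u_j>) where u_j is the displayed integer vector. Then <v, e_j> = <v, u_j> / sqrt(<u_j, u_j>), so |<v, e_j>|^2 = <v, u_j>^2 / <u_j, u_j>.
Coefficients: <v, e_1> = 7/sqrt(9), <v, e_2> = -28/sqrt(504), <v, e_3> = -4/sqrt(6).
Square and sum: Σ |<v, e_j>|^2 = 29/3.
Compute ||v||^2 = v·v = 12.
Deficit = 12 − 29/3 = 7/3 ≥ 0, confirming Bessel's inequality. (The deficit equals ||v − Σ <v,e_j> e_j||^2, the squared distance from v to span{e_j}.)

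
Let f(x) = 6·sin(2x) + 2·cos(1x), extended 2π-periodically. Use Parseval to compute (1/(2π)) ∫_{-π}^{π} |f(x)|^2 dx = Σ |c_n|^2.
Σ |c_n|^2 = 20

Expand |f|^2 and use orthogonality of {sin(nx), cos(mx)} on [-π, π]:
  ∫_{-π}^{π} sin(nx)^2 dx = π, ∫ cos(mx)^2 dx = π, and cross terms integrate to 0.
So ∫_{-π}^{π} f(x)^2 dx = 6^2 · π + 2^2 · π = (36 + 4)π.
Divide by 2π: (36 + 4)/2 = 20.
By Parseval, this equals Σ |c_n|^2.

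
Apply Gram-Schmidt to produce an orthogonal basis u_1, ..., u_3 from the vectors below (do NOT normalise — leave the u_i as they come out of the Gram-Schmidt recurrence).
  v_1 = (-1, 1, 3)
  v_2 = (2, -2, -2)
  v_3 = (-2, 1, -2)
Orthogonal basis:
  u_1 = (-1, 1, 3)
  u_2 = (12/11, -12/11, 8/11)
  u_3 = (-1/2, -1/2, 0)

Apply the Gram-Schmidt recurrence
  u_1 = v_1
  u_i = v_i − Σ_{j<i} ((v_i · u_j) / (u_j · u_j)) · u_j.

Step by step this gives:
  u_1 = (-1, 1, 3)
  u_2 = (12/11, -12/11, 8/11)
  u_3 = (-1/2, -1/2, 0)

Orthogonality check:
  u_2 · u_1 = 0 (should be 0)
  u_3 · u_1 = 0 (should be 0)
  u_3 · u_2 = 0 (should be 0)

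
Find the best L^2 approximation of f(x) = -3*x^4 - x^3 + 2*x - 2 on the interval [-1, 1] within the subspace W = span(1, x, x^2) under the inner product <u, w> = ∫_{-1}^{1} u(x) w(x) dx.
g(x) = -18*x^2/7 + 7*x/5 - 61/35

The best approximation g ∈ W is the orthogonal projection of f onto W. Writing g = a_0 + a_1 x + a_2 x^2, the coefficients solve the normal equations G · a = b where
  G_{ij} = <φ_i, φ_j> and b_i = <f, φ_i>, with φ_0 = 1, φ_1 = x, φ_2 = x^2.
G =
  [2, 0, 2/3]
  [0, 2/3, 0]
  [2/3, 0, 2/5],
b = (-26/5, 14/15, -46/21).
Solving gives a_0 = -61/35, a_1 = 7/5, a_2 = -18/7, so
  g(x) = -18*x^2/7 + 7*x/5 - 61/35.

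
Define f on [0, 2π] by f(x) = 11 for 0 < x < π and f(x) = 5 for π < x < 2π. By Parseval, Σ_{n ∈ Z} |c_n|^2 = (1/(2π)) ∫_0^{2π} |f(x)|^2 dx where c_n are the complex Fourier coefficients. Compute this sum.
Σ |c_n|^2 = 73

Parseval equates the L^2 energy of f (normalised by 1/(2π)) with the ℓ^2 sum of its Fourier coefficients: (1/(2π)) ∫_0^{2π} |f|^2 = Σ |c_n|^2.
Compute the left side: (1/(2π)) [∫_0^π 11^2 dx + ∫_π^{2π} 5^2 dx] = (1/(2π)) · (121π + 25π) = (121 + 25)/2 = 73.
So Σ_{n ∈ Z} |c_n|^2 = 73.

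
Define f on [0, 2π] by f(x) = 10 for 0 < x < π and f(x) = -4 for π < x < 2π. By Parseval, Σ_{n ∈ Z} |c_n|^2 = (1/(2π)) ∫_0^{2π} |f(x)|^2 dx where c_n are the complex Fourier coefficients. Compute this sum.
Σ |c_n|^2 = 58

Parseval equates the L^2 energy of f (normalised by 1/(2π)) with the ℓ^2 sum of its Fourier coefficients: (1/(2π)) ∫_0^{2π} |f|^2 = Σ |c_n|^2.
Compute the left side: (1/(2π)) [∫_0^π 10^2 dx + ∫_π^{2π} (-4)^2 dx] = (1/(2π)) · (100π + 16π) = (100 + 16)/2 = 58.
So Σ_{n ∈ Z} |c_n|^2 = 58.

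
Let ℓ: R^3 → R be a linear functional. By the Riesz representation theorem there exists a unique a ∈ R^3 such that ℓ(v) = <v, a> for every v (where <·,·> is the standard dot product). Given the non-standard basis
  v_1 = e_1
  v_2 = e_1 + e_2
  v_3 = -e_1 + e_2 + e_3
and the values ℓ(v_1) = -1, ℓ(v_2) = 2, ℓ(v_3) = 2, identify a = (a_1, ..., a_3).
a = (-1, 3, -2)

Write a = (a_1, ..., a_3) in the standard basis. For each basis vector v_i, ℓ(v_i) = <v_i, a> is a linear equation in the a_j's. Collect the n equations into a matrix system V a = ℓ, where row i of V is v_i (expressed in the standard basis). Since V is invertible (lower-triangular with 1s on the diagonal, up to permutation), solve by back-substitution:
  V =
[[1, 0, 0],
 [1, 1, 0],
 [-1, 1, 1]]
  V a = (-1, 2, 2)
Solving gives a = (-1, 3, -2).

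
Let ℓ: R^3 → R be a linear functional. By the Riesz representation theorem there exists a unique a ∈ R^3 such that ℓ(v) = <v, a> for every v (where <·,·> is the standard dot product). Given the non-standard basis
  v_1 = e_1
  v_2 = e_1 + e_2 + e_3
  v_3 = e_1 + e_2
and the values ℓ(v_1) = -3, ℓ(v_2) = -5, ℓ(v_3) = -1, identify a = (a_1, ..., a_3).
a = (-3, 2, -4)

Write a = (a_1, ..., a_3) in the standard basis. For each basis vector v_i, ℓ(v_i) = <v_i, a> is a linear equation in the a_j's. Collect the n equations into a matrix system V a = ℓ, where row i of V is v_i (expressed in the standard basis). Since V is invertible (lower-triangular with 1s on the diagonal, up to permutation), solve by back-substitution:
  V =
[[1, 0, 0],
 [1, 1, 1],
 [1, 1, 0]]
  V a = (-3, -5, -1)
Solving gives a = (-3, 2, -4).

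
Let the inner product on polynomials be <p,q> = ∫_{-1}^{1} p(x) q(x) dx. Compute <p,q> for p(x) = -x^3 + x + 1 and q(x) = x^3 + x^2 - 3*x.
<p,q> = -2/105

Expand the product: p(x)·q(x) = -x^6 - x^5 + 4*x^4 + 2*x^3 - 2*x^2 - 3*x.
∫_{-1}^{1} of each monomial x^k gives [2/(k+1) if k even, 0 if k odd]. Integrating term-by-term (or equivalently evaluating the antiderivative F(x) = -x^7/7 - x^6/6 + 4*x^5/5 + x^4/2 - 2*x^3/3 - 3*x^2/2 at the endpoints):
  F(1) − F(−1) = -247/210 − (-81/70) = -2/105.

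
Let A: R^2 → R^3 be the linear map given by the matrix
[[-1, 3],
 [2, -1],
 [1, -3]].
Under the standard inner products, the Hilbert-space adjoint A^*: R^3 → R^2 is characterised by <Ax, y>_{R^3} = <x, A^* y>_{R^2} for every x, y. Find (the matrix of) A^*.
A^* = A^T =
[[-1, 2, 1],
 [3, -1, -3]]

For real matrices with standard dot products, the defining identity <Ax, y> = <x, A^* y> gives (Ax)^T y = x^T (A^*) y, i.e. x^T A^T y = x^T (A^*) y. Since this holds for all x, y, we must have A^* = A^T. Therefore
A^* =
[[-1, 2, 1],
 [3, -1, -3]].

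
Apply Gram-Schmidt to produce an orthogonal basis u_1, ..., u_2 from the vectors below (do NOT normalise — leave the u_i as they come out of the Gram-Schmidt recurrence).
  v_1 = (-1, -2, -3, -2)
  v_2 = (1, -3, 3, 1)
Orthogonal basis:
  u_1 = (-1, -2, -3, -2)
  u_2 = (2/3, -11/3, 2, 1/3)

Apply the Gram-Schmidt recurrence
  u_1 = v_1
  u_i = v_i − Σ_{j<i} ((v_i · u_j) / (u_j · u_j)) · u_j.

Step by step this gives:
  u_1 = (-1, -2, -3, -2)
  u_2 = (2/3, -11/3, 2, 1/3)

Orthogonality check:
  u_2 · u_1 = 0 (should be 0)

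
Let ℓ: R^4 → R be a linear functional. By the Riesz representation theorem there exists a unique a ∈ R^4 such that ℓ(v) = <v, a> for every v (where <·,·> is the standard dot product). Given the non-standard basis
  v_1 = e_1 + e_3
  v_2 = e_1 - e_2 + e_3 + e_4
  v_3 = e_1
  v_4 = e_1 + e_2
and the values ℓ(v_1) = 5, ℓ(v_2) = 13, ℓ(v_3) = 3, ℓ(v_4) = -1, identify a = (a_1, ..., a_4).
a = (3, -4, 2, 4)

Write a = (a_1, ..., a_4) in the standard basis. For each basis vector v_i, ℓ(v_i) = <v_i, a> is a linear equation in the a_j's. Collect the n equations into a matrix system V a = ℓ, where row i of V is v_i (expressed in the standard basis). Since V is invertible (lower-triangular with 1s on the diagonal, up to permutation), solve by back-substitution:
  V =
[[1, 0, 1, 0],
 [1, -1, 1, 1],
 [1, 0, 0, 0],
 [1, 1, 0, 0]]
  V a = (5, 13, 3, -1)
Solving gives a = (3, -4, 2, 4).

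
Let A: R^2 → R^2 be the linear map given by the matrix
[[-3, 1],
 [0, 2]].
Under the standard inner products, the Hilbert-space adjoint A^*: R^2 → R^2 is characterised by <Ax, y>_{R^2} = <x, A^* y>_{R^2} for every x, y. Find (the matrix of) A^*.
A^* = A^T =
[[-3, 0],
 [1, 2]]

For real matrices with standard dot products, the defining identity <Ax, y> = <x, A^* y> gives (Ax)^T y = x^T (A^*) y, i.e. x^T A^T y = x^T (A^*) y. Since this holds for all x, y, we must have A^* = A^T. Therefore
A^* =
[[-3, 0],
 [1, 2]].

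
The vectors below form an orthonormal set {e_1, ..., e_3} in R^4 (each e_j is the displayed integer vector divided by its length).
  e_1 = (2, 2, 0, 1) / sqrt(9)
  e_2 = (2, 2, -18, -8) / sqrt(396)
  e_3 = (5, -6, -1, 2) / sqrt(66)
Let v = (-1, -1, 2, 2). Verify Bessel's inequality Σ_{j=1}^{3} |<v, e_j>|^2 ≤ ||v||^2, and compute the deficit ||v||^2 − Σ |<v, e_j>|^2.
Σ |<v, e_j>|^2 = 17/2; ||v||^2 = 10; deficit = 3/2

Write each e_j = u_j / sqrt(<u_j, u_j>) where u_j is the displayed integer vector. Then <v, e_j> = <v, u_j> / sqrt(<u_j, u_j>), so |<v, e_j>|^2 = <v, u_j>^2 / <u_j, u_j>.
Coefficients: <v, e_1> = -2/sqrt(9), <v, e_2> = -56/sqrt(396), <v, e_3> = 3/sqrt(66).
Square and sum: Σ |<v, e_j>|^2 = 17/2.
Compute ||v||^2 = v·v = 10.
Deficit = 10 − 17/2 = 3/2 ≥ 0, confirming Bessel's inequality. (The deficit equals ||v − Σ <v,e_j> e_j||^2, the squared distance from v to span{e_j}.)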